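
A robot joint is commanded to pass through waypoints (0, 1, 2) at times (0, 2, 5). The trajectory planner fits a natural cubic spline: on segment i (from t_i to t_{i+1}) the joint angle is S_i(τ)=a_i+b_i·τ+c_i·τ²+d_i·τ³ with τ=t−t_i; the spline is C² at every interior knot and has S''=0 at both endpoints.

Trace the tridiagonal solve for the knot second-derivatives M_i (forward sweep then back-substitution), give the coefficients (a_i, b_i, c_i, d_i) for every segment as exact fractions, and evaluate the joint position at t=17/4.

Δ: Δ0=1/2, Δ1=1/3
row 1: diag=10, rhs=-1; c'=3/10, d'=-1/10
back: M1=-1/10
M: M0=0, M1=-1/10, M2=0
seg 0: a=0, c=M0/2=0, d=(M1−M0)/(6·2)=-1/120, b=Δ0−h0·(2M0+M1)/6=8/15
seg 1: a=1, c=M1/2=-1/20, d=(M2−M1)/(6·3)=1/180, b=Δ1−h1·(2M1+M2)/6=13/30
t_q=17/4 → seg 1, τ=9/4; S=1+13/30·τ+-1/20·τ²+1/180·τ³=457/256

  seg 0: a=0 b=8/15 c=0 d=-1/120
  seg 1: a=1 b=13/30 c=-1/20 d=1/180
S(17/4) = 457/256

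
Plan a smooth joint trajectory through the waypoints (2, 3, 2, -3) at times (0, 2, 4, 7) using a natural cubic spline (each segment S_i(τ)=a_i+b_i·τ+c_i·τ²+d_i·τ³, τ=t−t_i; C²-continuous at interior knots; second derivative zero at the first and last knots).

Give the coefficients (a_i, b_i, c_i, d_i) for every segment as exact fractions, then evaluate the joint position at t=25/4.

Δ: Δ0=1/2, Δ1=-1/2, Δ2=-5/3
row 1: diag=8, rhs=-6; c'=1/4, d'=-3/4
row 2: denom=10−2·1/4=19/2; d'=(-7−2·-3/4)/(19/2)=-11/19
back: M2=-11/19
back: M1=-3/4−1/4·-11/19=-23/38
M: M0=0, M1=-23/38, M2=-11/19, M3=0
seg 0: a=2, c=M0/2=0, d=(M1−M0)/(6·2)=-23/456, b=Δ0−h0·(2M0+M1)/6=40/57
seg 1: a=3, c=M1/2=-23/76, d=(M2−M1)/(6·2)=1/456, b=Δ1−h1·(2M1+M2)/6=11/114
seg 2: a=2, c=M2/2=-11/38, d=(M3−M2)/(6·3)=11/342, b=Δ2−h2·(2M2+M3)/6=-62/57
t_q=25/4 → seg 2, τ=9/4; S=2+-62/57·τ+-11/38·τ²+11/342·τ³=-3761/2432

  seg 0: a=2 b=40/57 c=0 d=-23/456
  seg 1: a=3 b=11/114 c=-23/76 d=1/456
  seg 2: a=2 b=-62/57 c=-11/38 d=11/342
S(25/4) = -3761/2432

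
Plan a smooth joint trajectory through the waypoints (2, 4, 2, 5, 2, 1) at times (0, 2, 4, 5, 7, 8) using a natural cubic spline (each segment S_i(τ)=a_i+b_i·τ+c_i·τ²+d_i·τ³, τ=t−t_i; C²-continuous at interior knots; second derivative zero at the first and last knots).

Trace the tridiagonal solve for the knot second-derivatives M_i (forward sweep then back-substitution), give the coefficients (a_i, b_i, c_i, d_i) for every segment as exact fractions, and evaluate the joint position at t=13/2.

  seg 0: a=2 b=341/170 c=0 d=-171/680
  seg 1: a=4 b=-86/85 c=-513/340 d=103/136
  seg 2: a=2 b=347/170 c=258/85 d=-353/170
  seg 3: a=5 b=32/17 c=-543/170 d=511/680
  seg 4: a=2 b=-319/170 c=447/340 d=-149/340
S(13/2) = 17261/5440

Δ: Δ0=1, Δ1=-1, Δ2=3, Δ3=-3/2, Δ4=-1
row 1: diag=8, rhs=-12; c'=1/4, d'=-3/2
row 2: denom=6−2·1/4=11/2; d'=(24−2·-3/2)/(11/2)=54/11
row 3: denom=6−1·2/11=64/11; d'=(-27−1·54/11)/(64/11)=-351/64
row 4: denom=6−2·11/32=85/16; d'=(3−2·-351/64)/(85/16)=447/170
back: M4=447/170
back: M3=-351/64−11/32·447/170=-543/85
back: M2=54/11−2/11·-543/85=516/85
back: M1=-3/2−1/4·516/85=-513/170
M: M0=0, M1=-513/170, M2=516/85, M3=-543/85, M4=447/170, M5=0
seg 0: a=2, c=M0/2=0, d=(M1−M0)/(6·2)=-171/680, b=Δ0−h0·(2M0+M1)/6=341/170
seg 1: a=4, c=M1/2=-513/340, d=(M2−M1)/(6·2)=103/136, b=Δ1−h1·(2M1+M2)/6=-86/85
seg 2: a=2, c=M2/2=258/85, d=(M3−M2)/(6·1)=-353/170, b=Δ2−h2·(2M2+M3)/6=347/170
seg 3: a=5, c=M3/2=-543/170, d=(M4−M3)/(6·2)=511/680, b=Δ3−h3·(2M3+M4)/6=32/17
seg 4: a=2, c=M4/2=447/340, d=(M5−M4)/(6·1)=-149/340, b=Δ4−h4·(2M4+M5)/6=-319/170
t_q=13/2 → seg 3, τ=3/2; S=5+32/17·τ+-543/170·τ²+511/680·τ³=17261/5440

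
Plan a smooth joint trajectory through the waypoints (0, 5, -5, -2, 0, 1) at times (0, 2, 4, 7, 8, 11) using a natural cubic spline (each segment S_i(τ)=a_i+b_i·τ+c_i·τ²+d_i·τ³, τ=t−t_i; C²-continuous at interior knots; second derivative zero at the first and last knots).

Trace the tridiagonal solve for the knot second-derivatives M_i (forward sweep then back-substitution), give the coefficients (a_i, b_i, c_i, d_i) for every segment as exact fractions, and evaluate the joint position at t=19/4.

Δ: Δ0=5/2, Δ1=-5, Δ2=1, Δ3=2, Δ4=1/3
row 1: diag=8, rhs=-45; c'=1/4, d'=-45/8
row 2: denom=10−2·1/4=19/2; d'=(36−2·-45/8)/(19/2)=189/38
row 3: denom=8−3·6/19=134/19; d'=(6−3·189/38)/(134/19)=-339/268
row 4: denom=8−1·19/134=1053/134; d'=(-10−1·-339/268)/(1053/134)=-2341/2106
back: M4=-2341/2106
back: M3=-339/268−19/134·-2341/2106=-1166/1053
back: M2=189/38−6/19·-1166/1053=3737/702
back: M1=-45/8−1/4·3737/702=-4883/702
M: M0=0, M1=-4883/702, M2=3737/702, M3=-1166/1053, M4=-2341/2106, M5=0
seg 0: a=0, c=M0/2=0, d=(M1−M0)/(6·2)=-4883/8424, b=Δ0−h0·(2M0+M1)/6=5074/1053
seg 1: a=5, c=M1/2=-4883/1404, d=(M2−M1)/(6·2)=2155/2106, b=Δ1−h1·(2M1+M2)/6=-4501/2106
seg 2: a=-5, c=M2/2=3737/1404, d=(M3−M2)/(6·3)=-13543/37908, b=Δ2−h2·(2M2+M3)/6=-7939/2106
seg 3: a=-2, c=M3/2=-583/1053, d=(M4−M3)/(6·1)=-1/1404, b=Δ3−h3·(2M3+M4)/6=10759/4212
seg 4: a=0, c=M4/2=-2341/4212, d=(M5−M4)/(6·3)=2341/37908, b=Δ4−h4·(2M4+M5)/6=3043/2106
t_q=19/4 → seg 2, τ=3/4; S=-5+-7939/2106·τ+3737/1404·τ²+-13543/37908·τ³=-194113/29952

  seg 0: a=0 b=5074/1053 c=0 d=-4883/8424
  seg 1: a=5 b=-4501/2106 c=-4883/1404 d=2155/2106
  seg 2: a=-5 b=-7939/2106 c=3737/1404 d=-13543/37908
  seg 3: a=-2 b=10759/4212 c=-583/1053 d=-1/1404
  seg 4: a=0 b=3043/2106 c=-2341/4212 d=2341/37908
S(19/4) = -194113/29952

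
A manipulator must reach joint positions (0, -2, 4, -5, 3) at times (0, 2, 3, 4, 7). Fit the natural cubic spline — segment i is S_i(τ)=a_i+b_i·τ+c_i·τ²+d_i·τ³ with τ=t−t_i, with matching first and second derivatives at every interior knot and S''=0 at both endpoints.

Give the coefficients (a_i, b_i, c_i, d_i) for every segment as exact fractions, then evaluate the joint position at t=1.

  seg 0: a=0 b=-1313/267 c=0 d=523/534
  seg 1: a=-2 b=1825/267 c=523/89 d=-1792/267
  seg 2: a=4 b=-413/267 c=-1269/89 d=1817/267
  seg 3: a=-5 b=-2576/267 c=548/89 d=-548/801
S(1) = -701/178

Δ: Δ0=-1, Δ1=6, Δ2=-9, Δ3=8/3
row 1: diag=6, rhs=42; c'=1/6, d'=7
row 2: denom=4−1·1/6=23/6; d'=(-90−1·7)/(23/6)=-582/23
row 3: denom=8−1·6/23=178/23; d'=(70−1·-582/23)/(178/23)=1096/89
back: M3=1096/89
back: M2=-582/23−6/23·1096/89=-2538/89
back: M1=7−1/6·-2538/89=1046/89
M: M0=0, M1=1046/89, M2=-2538/89, M3=1096/89, M4=0
seg 0: a=0, c=M0/2=0, d=(M1−M0)/(6·2)=523/534, b=Δ0−h0·(2M0+M1)/6=-1313/267
seg 1: a=-2, c=M1/2=523/89, d=(M2−M1)/(6·1)=-1792/267, b=Δ1−h1·(2M1+M2)/6=1825/267
seg 2: a=4, c=M2/2=-1269/89, d=(M3−M2)/(6·1)=1817/267, b=Δ2−h2·(2M2+M3)/6=-413/267
seg 3: a=-5, c=M3/2=548/89, d=(M4−M3)/(6·3)=-548/801, b=Δ3−h3·(2M3+M4)/6=-2576/267
t_q=1 → seg 0, τ=1; S=0+-1313/267·τ+0·τ²+523/534·τ³=-701/178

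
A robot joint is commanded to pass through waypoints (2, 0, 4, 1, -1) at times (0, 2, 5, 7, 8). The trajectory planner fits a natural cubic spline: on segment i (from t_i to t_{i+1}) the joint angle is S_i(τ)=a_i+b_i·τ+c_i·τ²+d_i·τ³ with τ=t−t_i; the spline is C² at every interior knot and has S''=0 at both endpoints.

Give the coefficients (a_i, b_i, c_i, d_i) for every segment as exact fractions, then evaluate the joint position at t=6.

Δ: Δ0=-1, Δ1=4/3, Δ2=-3/2, Δ3=-2
row 1: diag=10, rhs=14; c'=3/10, d'=7/5
row 2: denom=10−3·3/10=91/10; d'=(-17−3·7/5)/(91/10)=-212/91
row 3: denom=6−2·20/91=506/91; d'=(-3−2·-212/91)/(506/91)=151/506
back: M3=151/506
back: M2=-212/91−20/91·151/506=-606/253
back: M1=7/5−3/10·-606/253=536/253
M: M0=0, M1=536/253, M2=-606/253, M3=151/506, M4=0
seg 0: a=2, c=M0/2=0, d=(M1−M0)/(6·2)=134/759, b=Δ0−h0·(2M0+M1)/6=-1295/759
seg 1: a=0, c=M1/2=268/253, d=(M2−M1)/(6·3)=-571/2277, b=Δ1−h1·(2M1+M2)/6=313/759
seg 2: a=4, c=M2/2=-303/253, d=(M3−M2)/(6·2)=1363/6072, b=Δ2−h2·(2M2+M3)/6=-2/759
seg 3: a=1, c=M3/2=151/1012, d=(M4−M3)/(6·1)=-151/3036, b=Δ3−h3·(2M3+M4)/6=-3187/1518
t_q=6 → seg 2, τ=1; S=4+-2/759·τ+-303/253·τ²+1363/6072·τ³=6121/2024

  seg 0: a=2 b=-1295/759 c=0 d=134/759
  seg 1: a=0 b=313/759 c=268/253 d=-571/2277
  seg 2: a=4 b=-2/759 c=-303/253 d=1363/6072
  seg 3: a=1 b=-3187/1518 c=151/1012 d=-151/3036
S(6) = 6121/2024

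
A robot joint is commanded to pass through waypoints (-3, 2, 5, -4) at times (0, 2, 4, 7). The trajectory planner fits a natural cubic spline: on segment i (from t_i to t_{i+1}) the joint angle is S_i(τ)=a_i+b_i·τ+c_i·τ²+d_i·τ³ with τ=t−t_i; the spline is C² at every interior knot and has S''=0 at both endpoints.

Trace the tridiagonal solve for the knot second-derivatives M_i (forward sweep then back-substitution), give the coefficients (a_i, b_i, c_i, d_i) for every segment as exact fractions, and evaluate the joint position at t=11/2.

Δ: Δ0=5/2, Δ1=3/2, Δ2=-3
row 1: diag=8, rhs=-6; c'=1/4, d'=-3/4
row 2: denom=10−2·1/4=19/2; d'=(-27−2·-3/4)/(19/2)=-51/19
back: M2=-51/19
back: M1=-3/4−1/4·-51/19=-3/38
M: M0=0, M1=-3/38, M2=-51/19, M3=0
seg 0: a=-3, c=M0/2=0, d=(M1−M0)/(6·2)=-1/152, b=Δ0−h0·(2M0+M1)/6=48/19
seg 1: a=2, c=M1/2=-3/76, d=(M2−M1)/(6·2)=-33/152, b=Δ1−h1·(2M1+M2)/6=93/38
seg 2: a=5, c=M2/2=-51/38, d=(M3−M2)/(6·3)=17/114, b=Δ2−h2·(2M2+M3)/6=-6/19
t_q=11/2 → seg 2, τ=3/2; S=5+-6/19·τ+-51/38·τ²+17/114·τ³=611/304

  seg 0: a=-3 b=48/19 c=0 d=-1/152
  seg 1: a=2 b=93/38 c=-3/76 d=-33/152
  seg 2: a=5 b=-6/19 c=-51/38 d=17/114
S(11/2) = 611/304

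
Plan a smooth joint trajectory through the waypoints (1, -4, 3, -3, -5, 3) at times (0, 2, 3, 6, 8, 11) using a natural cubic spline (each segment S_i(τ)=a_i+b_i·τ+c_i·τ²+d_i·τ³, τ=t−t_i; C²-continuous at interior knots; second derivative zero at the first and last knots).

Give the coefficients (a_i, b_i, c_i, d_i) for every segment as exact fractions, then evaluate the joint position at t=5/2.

Δ: Δ0=-5/2, Δ1=7, Δ2=-2, Δ3=-1, Δ4=8/3
row 1: diag=6, rhs=57; c'=1/6, d'=19/2
row 2: denom=8−1·1/6=47/6; d'=(-54−1·19/2)/(47/6)=-381/47
row 3: denom=10−3·18/47=416/47; d'=(6−3·-381/47)/(416/47)=1425/416
row 4: denom=10−2·47/208=993/104; d'=(22−2·1425/416)/(993/104)=3151/1986
back: M4=3151/1986
back: M3=1425/416−47/208·3151/1986=6091/1986
back: M2=-381/47−18/47·6091/1986=-3072/331
back: M1=19/2−1/6·-3072/331=7313/662
M: M0=0, M1=7313/662, M2=-3072/331, M3=6091/1986, M4=3151/1986, M5=0
seg 0: a=1, c=M0/2=0, d=(M1−M0)/(6·2)=7313/7944, b=Δ0−h0·(2M0+M1)/6=-6139/993
seg 1: a=-4, c=M1/2=7313/1324, d=(M2−M1)/(6·1)=-13457/3972, b=Δ1−h1·(2M1+M2)/6=9661/1986
seg 2: a=3, c=M2/2=-1536/331, d=(M3−M2)/(6·3)=24523/35748, b=Δ2−h2·(2M2+M3)/6=22829/3972
seg 3: a=-3, c=M3/2=6091/3972, d=(M4−M3)/(6·2)=-245/1986, b=Δ3−h3·(2M3+M4)/6=-7097/1986
seg 4: a=-5, c=M4/2=3151/3972, d=(M5−M4)/(6·3)=-3151/35748, b=Δ4−h4·(2M4+M5)/6=715/662
t_q=5/2 → seg 1, τ=1/2; S=-4+9661/1986·τ+7313/1324·τ²+-13457/3972·τ³=-6465/10592

  seg 0: a=1 b=-6139/993 c=0 d=7313/7944
  seg 1: a=-4 b=9661/1986 c=7313/1324 d=-13457/3972
  seg 2: a=3 b=22829/3972 c=-1536/331 d=24523/35748
  seg 3: a=-3 b=-7097/1986 c=6091/3972 d=-245/1986
  seg 4: a=-5 b=715/662 c=3151/3972 d=-3151/35748
S(5/2) = -6465/10592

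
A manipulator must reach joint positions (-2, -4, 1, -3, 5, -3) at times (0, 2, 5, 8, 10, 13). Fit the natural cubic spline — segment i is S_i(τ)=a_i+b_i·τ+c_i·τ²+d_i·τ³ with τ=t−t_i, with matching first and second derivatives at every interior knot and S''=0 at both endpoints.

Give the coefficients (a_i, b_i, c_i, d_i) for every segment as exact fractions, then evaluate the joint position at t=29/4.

  seg 0: a=-2 b=-1529/813 c=0 d=179/813
  seg 1: a=-4 b=619/813 c=358/271 d=-2486/7317
  seg 2: a=1 b=-395/813 c=-1412/813 d=3547/7317
  seg 3: a=-3 b=1774/813 c=2135/813 d=-698/813
  seg 4: a=5 b=646/271 c=-2053/813 d=2053/7317
S(29/4) = -58343/17344

Δ: Δ0=-1, Δ1=5/3, Δ2=-4/3, Δ3=4, Δ4=-8/3
row 1: diag=10, rhs=16; c'=3/10, d'=8/5
row 2: denom=12−3·3/10=111/10; d'=(-18−3·8/5)/(111/10)=-76/37
row 3: denom=10−3·10/37=340/37; d'=(32−3·-76/37)/(340/37)=353/85
row 4: denom=10−2·37/170=813/85; d'=(-40−2·353/85)/(813/85)=-4106/813
back: M4=-4106/813
back: M3=353/85−37/170·-4106/813=4270/813
back: M2=-76/37−10/37·4270/813=-2824/813
back: M1=8/5−3/10·-2824/813=716/271
M: M0=0, M1=716/271, M2=-2824/813, M3=4270/813, M4=-4106/813, M5=0
seg 0: a=-2, c=M0/2=0, d=(M1−M0)/(6·2)=179/813, b=Δ0−h0·(2M0+M1)/6=-1529/813
seg 1: a=-4, c=M1/2=358/271, d=(M2−M1)/(6·3)=-2486/7317, b=Δ1−h1·(2M1+M2)/6=619/813
seg 2: a=1, c=M2/2=-1412/813, d=(M3−M2)/(6·3)=3547/7317, b=Δ2−h2·(2M2+M3)/6=-395/813
seg 3: a=-3, c=M3/2=2135/813, d=(M4−M3)/(6·2)=-698/813, b=Δ3−h3·(2M3+M4)/6=1774/813
seg 4: a=5, c=M4/2=-2053/813, d=(M5−M4)/(6·3)=2053/7317, b=Δ4−h4·(2M4+M5)/6=646/271
t_q=29/4 → seg 2, τ=9/4; S=1+-395/813·τ+-1412/813·τ²+3547/7317·τ³=-58343/17344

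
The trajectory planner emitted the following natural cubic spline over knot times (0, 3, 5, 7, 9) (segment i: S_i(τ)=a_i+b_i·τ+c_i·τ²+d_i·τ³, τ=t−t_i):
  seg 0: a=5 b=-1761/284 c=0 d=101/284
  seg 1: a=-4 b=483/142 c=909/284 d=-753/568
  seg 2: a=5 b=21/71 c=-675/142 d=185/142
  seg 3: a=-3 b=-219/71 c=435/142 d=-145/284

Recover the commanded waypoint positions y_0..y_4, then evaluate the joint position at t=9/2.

y_0 = S_0(0) = a_0 = 5
y_1 = S_1(0) = a_1 = -4
y_2 = S_2(0) = a_2 = 5
y_3 = S_3(0) = a_3 = -3
y_4 = S_3(2) = -1
t_q=9/2 is in segment 1 (τ=3/2); S_1(τ)=17401/4544

y_0=5 y_1=-4 y_2=5 y_3=-3 y_4=-1
S(9/2) = 17401/4544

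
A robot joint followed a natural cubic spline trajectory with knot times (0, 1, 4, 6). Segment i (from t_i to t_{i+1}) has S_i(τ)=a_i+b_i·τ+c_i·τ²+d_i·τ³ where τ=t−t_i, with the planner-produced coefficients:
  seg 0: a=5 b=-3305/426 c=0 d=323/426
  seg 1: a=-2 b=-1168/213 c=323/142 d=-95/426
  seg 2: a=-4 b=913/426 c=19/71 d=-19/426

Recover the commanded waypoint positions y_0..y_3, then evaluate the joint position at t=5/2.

y_0 = S_0(0) = a_0 = 5
y_1 = S_1(0) = a_1 = -2
y_2 = S_2(0) = a_2 = -4
y_3 = S_2(2) = 1
t_q=5/2 is in segment 1 (τ=3/2); S_1(τ)=-6657/1136

y_0=5 y_1=-2 y_2=-4 y_3=1
S(5/2) = -6657/1136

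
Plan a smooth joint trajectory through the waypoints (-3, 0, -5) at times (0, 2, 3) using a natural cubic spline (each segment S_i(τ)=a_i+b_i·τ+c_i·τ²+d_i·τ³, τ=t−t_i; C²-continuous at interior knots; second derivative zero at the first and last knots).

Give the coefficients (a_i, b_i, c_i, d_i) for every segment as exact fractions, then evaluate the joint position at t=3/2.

Δ: Δ0=3/2, Δ1=-5
row 1: diag=6, rhs=-39; c'=1/6, d'=-13/2
back: M1=-13/2
M: M0=0, M1=-13/2, M2=0
seg 0: a=-3, c=M0/2=0, d=(M1−M0)/(6·2)=-13/24, b=Δ0−h0·(2M0+M1)/6=11/3
seg 1: a=0, c=M1/2=-13/4, d=(M2−M1)/(6·1)=13/12, b=Δ1−h1·(2M1+M2)/6=-17/6
t_q=3/2 → seg 0, τ=3/2; S=-3+11/3·τ+0·τ²+-13/24·τ³=43/64

  seg 0: a=-3 b=11/3 c=0 d=-13/24
  seg 1: a=0 b=-17/6 c=-13/4 d=13/12
S(3/2) = 43/64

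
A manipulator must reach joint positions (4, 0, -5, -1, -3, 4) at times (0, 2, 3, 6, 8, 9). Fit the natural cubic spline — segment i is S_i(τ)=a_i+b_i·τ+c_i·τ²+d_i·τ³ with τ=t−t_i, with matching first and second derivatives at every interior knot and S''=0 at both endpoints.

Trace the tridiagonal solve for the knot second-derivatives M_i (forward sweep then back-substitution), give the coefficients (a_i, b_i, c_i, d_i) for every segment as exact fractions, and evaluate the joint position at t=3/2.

  seg 0: a=4 b=-1022/1731 c=0 d=-610/1731
  seg 1: a=0 b=-8342/1731 c=-1220/577 d=3347/1731
  seg 2: a=-5 b=-5621/1731 c=2127/577 d=-1246/1731
  seg 3: a=-1 b=-977/1731 c=-1611/577 d=2228/1731
  seg 4: a=-3 b=6427/1731 c=2845/577 d=-2845/1731
S(3/2) = 4443/2308

Δ: Δ0=-2, Δ1=-5, Δ2=4/3, Δ3=-1, Δ4=7
row 1: diag=6, rhs=-18; c'=1/6, d'=-3
row 2: denom=8−1·1/6=47/6; d'=(38−1·-3)/(47/6)=246/47
row 3: denom=10−3·18/47=416/47; d'=(-14−3·246/47)/(416/47)=-349/104
row 4: denom=6−2·47/208=577/104; d'=(48−2·-349/104)/(577/104)=5690/577
back: M4=5690/577
back: M3=-349/104−47/208·5690/577=-3222/577
back: M2=246/47−18/47·-3222/577=4254/577
back: M1=-3−1/6·4254/577=-2440/577
M: M0=0, M1=-2440/577, M2=4254/577, M3=-3222/577, M4=5690/577, M5=0
seg 0: a=4, c=M0/2=0, d=(M1−M0)/(6·2)=-610/1731, b=Δ0−h0·(2M0+M1)/6=-1022/1731
seg 1: a=0, c=M1/2=-1220/577, d=(M2−M1)/(6·1)=3347/1731, b=Δ1−h1·(2M1+M2)/6=-8342/1731
seg 2: a=-5, c=M2/2=2127/577, d=(M3−M2)/(6·3)=-1246/1731, b=Δ2−h2·(2M2+M3)/6=-5621/1731
seg 3: a=-1, c=M3/2=-1611/577, d=(M4−M3)/(6·2)=2228/1731, b=Δ3−h3·(2M3+M4)/6=-977/1731
seg 4: a=-3, c=M4/2=2845/577, d=(M5−M4)/(6·1)=-2845/1731, b=Δ4−h4·(2M4+M5)/6=6427/1731
t_q=3/2 → seg 0, τ=3/2; S=4+-1022/1731·τ+0·τ²+-610/1731·τ³=4443/2308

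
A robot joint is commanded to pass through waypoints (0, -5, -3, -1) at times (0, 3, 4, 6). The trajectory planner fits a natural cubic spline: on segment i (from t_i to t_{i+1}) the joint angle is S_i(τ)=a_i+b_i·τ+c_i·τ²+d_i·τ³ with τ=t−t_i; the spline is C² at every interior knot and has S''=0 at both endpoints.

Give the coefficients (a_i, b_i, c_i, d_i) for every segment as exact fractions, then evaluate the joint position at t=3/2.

  seg 0: a=0 b=-442/141 c=0 d=23/141
  seg 1: a=-5 b=179/141 c=69/47 d=-104/141
  seg 2: a=-3 b=281/141 c=-35/47 d=35/282
S(3/2) = -1561/376

Δ: Δ0=-5/3, Δ1=2, Δ2=1
row 1: diag=8, rhs=22; c'=1/8, d'=11/4
row 2: denom=6−1·1/8=47/8; d'=(-6−1·11/4)/(47/8)=-70/47
back: M2=-70/47
back: M1=11/4−1/8·-70/47=138/47
M: M0=0, M1=138/47, M2=-70/47, M3=0
seg 0: a=0, c=M0/2=0, d=(M1−M0)/(6·3)=23/141, b=Δ0−h0·(2M0+M1)/6=-442/141
seg 1: a=-5, c=M1/2=69/47, d=(M2−M1)/(6·1)=-104/141, b=Δ1−h1·(2M1+M2)/6=179/141
seg 2: a=-3, c=M2/2=-35/47, d=(M3−M2)/(6·2)=35/282, b=Δ2−h2·(2M2+M3)/6=281/141
t_q=3/2 → seg 0, τ=3/2; S=0+-442/141·τ+0·τ²+23/141·τ³=-1561/376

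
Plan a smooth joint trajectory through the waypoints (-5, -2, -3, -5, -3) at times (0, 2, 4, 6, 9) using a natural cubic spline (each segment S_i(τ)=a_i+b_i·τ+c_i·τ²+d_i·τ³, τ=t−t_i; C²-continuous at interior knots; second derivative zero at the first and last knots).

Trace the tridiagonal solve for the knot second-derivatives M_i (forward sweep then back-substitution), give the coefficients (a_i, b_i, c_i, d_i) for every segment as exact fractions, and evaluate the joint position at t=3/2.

  seg 0: a=-5 b=421/213 c=0 d=-203/1704
  seg 1: a=-2 b=233/426 c=-203/284 d=163/1704
  seg 2: a=-3 b=-248/213 c=-10/71 d=95/852
  seg 3: a=-5 b=-83/213 c=75/142 d=-25/426
S(3/2) = -11075/4544

Δ: Δ0=3/2, Δ1=-1/2, Δ2=-1, Δ3=2/3
row 1: diag=8, rhs=-12; c'=1/4, d'=-3/2
row 2: denom=8−2·1/4=15/2; d'=(-3−2·-3/2)/(15/2)=0
row 3: denom=10−2·4/15=142/15; d'=(10−2·0)/(142/15)=75/71
back: M3=75/71
back: M2=0−4/15·75/71=-20/71
back: M1=-3/2−1/4·-20/71=-203/142
M: M0=0, M1=-203/142, M2=-20/71, M3=75/71, M4=0
seg 0: a=-5, c=M0/2=0, d=(M1−M0)/(6·2)=-203/1704, b=Δ0−h0·(2M0+M1)/6=421/213
seg 1: a=-2, c=M1/2=-203/284, d=(M2−M1)/(6·2)=163/1704, b=Δ1−h1·(2M1+M2)/6=233/426
seg 2: a=-3, c=M2/2=-10/71, d=(M3−M2)/(6·2)=95/852, b=Δ2−h2·(2M2+M3)/6=-248/213
seg 3: a=-5, c=M3/2=75/142, d=(M4−M3)/(6·3)=-25/426, b=Δ3−h3·(2M3+M4)/6=-83/213
t_q=3/2 → seg 0, τ=3/2; S=-5+421/213·τ+0·τ²+-203/1704·τ³=-11075/4544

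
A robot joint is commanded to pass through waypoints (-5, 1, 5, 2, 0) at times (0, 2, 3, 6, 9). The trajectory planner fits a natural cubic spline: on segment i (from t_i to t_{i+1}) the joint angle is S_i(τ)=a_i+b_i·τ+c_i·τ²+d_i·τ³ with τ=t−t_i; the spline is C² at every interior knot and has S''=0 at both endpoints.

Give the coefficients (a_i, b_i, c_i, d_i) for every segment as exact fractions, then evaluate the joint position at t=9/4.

Δ: Δ0=3, Δ1=4, Δ2=-1, Δ3=-2/3
row 1: diag=6, rhs=6; c'=1/6, d'=1
row 2: denom=8−1·1/6=47/6; d'=(-30−1·1)/(47/6)=-186/47
row 3: denom=12−3·18/47=510/47; d'=(2−3·-186/47)/(510/47)=326/255
back: M3=326/255
back: M2=-186/47−18/47·326/255=-378/85
back: M1=1−1/6·-378/85=148/85
M: M0=0, M1=148/85, M2=-378/85, M3=326/255, M4=0
seg 0: a=-5, c=M0/2=0, d=(M1−M0)/(6·2)=37/255, b=Δ0−h0·(2M0+M1)/6=617/255
seg 1: a=1, c=M1/2=74/85, d=(M2−M1)/(6·1)=-263/255, b=Δ1−h1·(2M1+M2)/6=1061/255
seg 2: a=5, c=M2/2=-189/85, d=(M3−M2)/(6·3)=146/459, b=Δ2−h2·(2M2+M3)/6=716/255
seg 3: a=2, c=M3/2=163/255, d=(M4−M3)/(6·3)=-163/2295, b=Δ3−h3·(2M3+M4)/6=-496/255
t_q=9/4 → seg 1, τ=1/4; S=1+1061/255·τ+74/85·τ²+-263/255·τ³=11307/5440

  seg 0: a=-5 b=617/255 c=0 d=37/255
  seg 1: a=1 b=1061/255 c=74/85 d=-263/255
  seg 2: a=5 b=716/255 c=-189/85 d=146/459
  seg 3: a=2 b=-496/255 c=163/255 d=-163/2295
S(9/4) = 11307/5440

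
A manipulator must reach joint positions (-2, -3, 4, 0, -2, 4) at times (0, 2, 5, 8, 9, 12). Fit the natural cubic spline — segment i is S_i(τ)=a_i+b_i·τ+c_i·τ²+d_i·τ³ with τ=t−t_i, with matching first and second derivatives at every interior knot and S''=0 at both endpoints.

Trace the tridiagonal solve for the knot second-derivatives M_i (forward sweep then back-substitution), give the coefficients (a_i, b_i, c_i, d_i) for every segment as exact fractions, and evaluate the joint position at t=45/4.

  seg 0: a=-2 b=-1829/1394 c=0 d=283/1394
  seg 1: a=-3 b=1567/1394 c=849/697 d=-10225/37638
  seg 2: a=4 b=45/41 c=-5131/4182 d=5227/37638
  seg 3: a=0 b=-3505/1394 c=16/697 d=685/1394
  seg 4: a=-2 b=-693/697 c=2087/1394 d=-2087/12546
S(45/4) = 129125/89216

Δ: Δ0=-1/2, Δ1=7/3, Δ2=-4/3, Δ3=-2, Δ4=2
row 1: diag=10, rhs=17; c'=3/10, d'=17/10
row 2: denom=12−3·3/10=111/10; d'=(-22−3·17/10)/(111/10)=-271/111
row 3: denom=8−3·10/37=266/37; d'=(-4−3·-271/111)/(266/37)=123/266
row 4: denom=8−1·37/266=2091/266; d'=(24−1·123/266)/(2091/266)=2087/697
back: M4=2087/697
back: M3=123/266−37/266·2087/697=32/697
back: M2=-271/111−10/37·32/697=-5131/2091
back: M1=17/10−3/10·-5131/2091=1698/697
M: M0=0, M1=1698/697, M2=-5131/2091, M3=32/697, M4=2087/697, M5=0
seg 0: a=-2, c=M0/2=0, d=(M1−M0)/(6·2)=283/1394, b=Δ0−h0·(2M0+M1)/6=-1829/1394
seg 1: a=-3, c=M1/2=849/697, d=(M2−M1)/(6·3)=-10225/37638, b=Δ1−h1·(2M1+M2)/6=1567/1394
seg 2: a=4, c=M2/2=-5131/4182, d=(M3−M2)/(6·3)=5227/37638, b=Δ2−h2·(2M2+M3)/6=45/41
seg 3: a=0, c=M3/2=16/697, d=(M4−M3)/(6·1)=685/1394, b=Δ3−h3·(2M3+M4)/6=-3505/1394
seg 4: a=-2, c=M4/2=2087/1394, d=(M5−M4)/(6·3)=-2087/12546, b=Δ4−h4·(2M4+M5)/6=-693/697
t_q=45/4 → seg 4, τ=9/4; S=-2+-693/697·τ+2087/1394·τ²+-2087/12546·τ³=129125/89216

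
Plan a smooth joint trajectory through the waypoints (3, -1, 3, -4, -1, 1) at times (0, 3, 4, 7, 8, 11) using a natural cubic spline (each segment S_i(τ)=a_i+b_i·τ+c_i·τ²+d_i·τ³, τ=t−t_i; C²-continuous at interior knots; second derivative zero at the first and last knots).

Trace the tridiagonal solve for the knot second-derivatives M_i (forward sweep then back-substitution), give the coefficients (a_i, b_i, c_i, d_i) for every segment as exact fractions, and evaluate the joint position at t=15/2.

Δ: Δ0=-4/3, Δ1=4, Δ2=-7/3, Δ3=3, Δ4=2/3
row 1: diag=8, rhs=32; c'=1/8, d'=4
row 2: denom=8−1·1/8=63/8; d'=(-38−1·4)/(63/8)=-16/3
row 3: denom=8−3·8/21=48/7; d'=(32−3·-16/3)/(48/7)=7
row 4: denom=8−1·7/48=377/48; d'=(-14−1·7)/(377/48)=-1008/377
back: M4=-1008/377
back: M3=7−7/48·-1008/377=2786/377
back: M2=-16/3−8/21·2786/377=-3072/377
back: M1=4−1/8·-3072/377=1892/377
M: M0=0, M1=1892/377, M2=-3072/377, M3=2786/377, M4=-1008/377, M5=0
seg 0: a=3, c=M0/2=0, d=(M1−M0)/(6·3)=946/3393, b=Δ0−h0·(2M0+M1)/6=-4346/1131
seg 1: a=-1, c=M1/2=946/377, d=(M2−M1)/(6·1)=-2482/1131, b=Δ1−h1·(2M1+M2)/6=4168/1131
seg 2: a=3, c=M2/2=-1536/377, d=(M3−M2)/(6·3)=101/117, b=Δ2−h2·(2M2+M3)/6=2398/1131
seg 3: a=-4, c=M3/2=1393/377, d=(M4−M3)/(6·1)=-1897/1131, b=Δ3−h3·(2M3+M4)/6=1111/1131
seg 4: a=-1, c=M4/2=-504/377, d=(M5−M4)/(6·3)=56/377, b=Δ4−h4·(2M4+M5)/6=3778/1131
t_q=15/2 → seg 3, τ=1/2; S=-4+1111/1131·τ+1393/377·τ²+-1897/1131·τ³=-8429/3016

  seg 0: a=3 b=-4346/1131 c=0 d=946/3393
  seg 1: a=-1 b=4168/1131 c=946/377 d=-2482/1131
  seg 2: a=3 b=2398/1131 c=-1536/377 d=101/117
  seg 3: a=-4 b=1111/1131 c=1393/377 d=-1897/1131
  seg 4: a=-1 b=3778/1131 c=-504/377 d=56/377
S(15/2) = -8429/3016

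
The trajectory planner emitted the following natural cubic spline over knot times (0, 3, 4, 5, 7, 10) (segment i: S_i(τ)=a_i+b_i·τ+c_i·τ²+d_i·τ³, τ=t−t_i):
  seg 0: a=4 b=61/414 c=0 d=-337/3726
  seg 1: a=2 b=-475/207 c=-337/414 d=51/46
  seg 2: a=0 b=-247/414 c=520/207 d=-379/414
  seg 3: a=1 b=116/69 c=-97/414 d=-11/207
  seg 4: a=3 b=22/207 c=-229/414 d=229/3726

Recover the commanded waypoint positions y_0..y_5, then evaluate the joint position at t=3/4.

y_0 = S_0(0) = a_0 = 4
y_1 = S_1(0) = a_1 = 2
y_2 = S_2(0) = a_2 = 0
y_3 = S_3(0) = a_3 = 1
y_4 = S_4(0) = a_4 = 3
y_5 = S_4(3) = 0
t_q=3/4 is in segment 0 (τ=3/4); S_0(τ)=11989/2944

y_0=4 y_1=2 y_2=0 y_3=1 y_4=3 y_5=0
S(3/4) = 11989/2944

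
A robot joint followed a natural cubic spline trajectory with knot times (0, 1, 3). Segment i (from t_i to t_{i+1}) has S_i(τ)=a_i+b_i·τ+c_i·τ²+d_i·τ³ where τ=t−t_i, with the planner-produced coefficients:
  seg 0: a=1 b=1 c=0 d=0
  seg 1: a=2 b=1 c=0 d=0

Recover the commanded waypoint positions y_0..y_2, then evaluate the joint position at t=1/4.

y_0 = S_0(0) = a_0 = 1
y_1 = S_1(0) = a_1 = 2
y_2 = S_1(2) = 4
t_q=1/4 is in segment 0 (τ=1/4); S_0(τ)=5/4

y_0=1 y_1=2 y_2=4
S(1/4) = 5/4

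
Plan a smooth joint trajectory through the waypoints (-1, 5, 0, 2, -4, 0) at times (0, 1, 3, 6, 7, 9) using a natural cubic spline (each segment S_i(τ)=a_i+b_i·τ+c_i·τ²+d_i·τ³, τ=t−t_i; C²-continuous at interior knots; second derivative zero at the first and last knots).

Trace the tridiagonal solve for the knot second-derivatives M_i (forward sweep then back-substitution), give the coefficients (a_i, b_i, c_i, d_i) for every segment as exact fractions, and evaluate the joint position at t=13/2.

Δ: Δ0=6, Δ1=-5/2, Δ2=2/3, Δ3=-6, Δ4=2
row 1: diag=6, rhs=-51; c'=1/3, d'=-17/2
row 2: denom=10−2·1/3=28/3; d'=(19−2·-17/2)/(28/3)=27/7
row 3: denom=8−3·9/28=197/28; d'=(-40−3·27/7)/(197/28)=-1444/197
row 4: denom=6−1·28/197=1154/197; d'=(48−1·-1444/197)/(1154/197)=5450/577
back: M4=5450/577
back: M3=-1444/197−28/197·5450/577=-5004/577
back: M2=27/7−9/28·-5004/577=3834/577
back: M1=-17/2−1/3·3834/577=-12365/1154
M: M0=0, M1=-12365/1154, M2=3834/577, M3=-5004/577, M4=5450/577, M5=0
seg 0: a=-1, c=M0/2=0, d=(M1−M0)/(6·1)=-12365/6924, b=Δ0−h0·(2M0+M1)/6=53909/6924
seg 1: a=5, c=M1/2=-12365/2308, d=(M2−M1)/(6·2)=20033/13848, b=Δ1−h1·(2M1+M2)/6=8407/3462
seg 2: a=0, c=M2/2=1917/577, d=(M3−M2)/(6·3)=-491/577, b=Δ2−h2·(2M2+M3)/6=-2842/1731
seg 3: a=2, c=M3/2=-2502/577, d=(M4−M3)/(6·1)=5227/1731, b=Δ3−h3·(2M3+M4)/6=-8107/1731
seg 4: a=-4, c=M4/2=2725/577, d=(M5−M4)/(6·2)=-2725/3462, b=Δ4−h4·(2M4+M5)/6=-7438/1731
t_q=13/2 → seg 3, τ=1/2; S=2+-8107/1731·τ+-2502/577·τ²+5227/1731·τ³=-4839/4616

  seg 0: a=-1 b=53909/6924 c=0 d=-12365/6924
  seg 1: a=5 b=8407/3462 c=-12365/2308 d=20033/13848
  seg 2: a=0 b=-2842/1731 c=1917/577 d=-491/577
  seg 3: a=2 b=-8107/1731 c=-2502/577 d=5227/1731
  seg 4: a=-4 b=-7438/1731 c=2725/577 d=-2725/3462
S(13/2) = -4839/4616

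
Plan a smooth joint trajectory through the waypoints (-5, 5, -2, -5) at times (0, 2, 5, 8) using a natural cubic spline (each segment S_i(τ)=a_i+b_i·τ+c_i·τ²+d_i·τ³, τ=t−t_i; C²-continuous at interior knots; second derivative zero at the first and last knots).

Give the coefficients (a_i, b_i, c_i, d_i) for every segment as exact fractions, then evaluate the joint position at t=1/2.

  seg 0: a=-5 b=739/111 c=0 d=-46/111
  seg 1: a=5 b=187/111 c=-92/37 d=382/999
  seg 2: a=-2 b=-323/111 c=106/111 d=-106/999
S(1/2) = -255/148

Δ: Δ0=5, Δ1=-7/3, Δ2=-1
row 1: diag=10, rhs=-44; c'=3/10, d'=-22/5
row 2: denom=12−3·3/10=111/10; d'=(8−3·-22/5)/(111/10)=212/111
back: M2=212/111
back: M1=-22/5−3/10·212/111=-184/37
M: M0=0, M1=-184/37, M2=212/111, M3=0
seg 0: a=-5, c=M0/2=0, d=(M1−M0)/(6·2)=-46/111, b=Δ0−h0·(2M0+M1)/6=739/111
seg 1: a=5, c=M1/2=-92/37, d=(M2−M1)/(6·3)=382/999, b=Δ1−h1·(2M1+M2)/6=187/111
seg 2: a=-2, c=M2/2=106/111, d=(M3−M2)/(6·3)=-106/999, b=Δ2−h2·(2M2+M3)/6=-323/111
t_q=1/2 → seg 0, τ=1/2; S=-5+739/111·τ+0·τ²+-46/111·τ³=-255/148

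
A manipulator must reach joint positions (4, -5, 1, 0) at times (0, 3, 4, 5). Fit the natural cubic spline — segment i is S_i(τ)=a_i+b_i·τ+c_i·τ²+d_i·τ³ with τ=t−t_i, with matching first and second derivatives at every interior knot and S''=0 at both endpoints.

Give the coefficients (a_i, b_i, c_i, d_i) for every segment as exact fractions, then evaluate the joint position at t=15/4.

Δ: Δ0=-3, Δ1=6, Δ2=-1
row 1: diag=8, rhs=54; c'=1/8, d'=27/4
row 2: denom=4−1·1/8=31/8; d'=(-42−1·27/4)/(31/8)=-390/31
back: M2=-390/31
back: M1=27/4−1/8·-390/31=258/31
M: M0=0, M1=258/31, M2=-390/31, M3=0
seg 0: a=4, c=M0/2=0, d=(M1−M0)/(6·3)=43/93, b=Δ0−h0·(2M0+M1)/6=-222/31
seg 1: a=-5, c=M1/2=129/31, d=(M2−M1)/(6·1)=-108/31, b=Δ1−h1·(2M1+M2)/6=165/31
seg 2: a=1, c=M2/2=-195/31, d=(M3−M2)/(6·1)=65/31, b=Δ2−h2·(2M2+M3)/6=99/31
t_q=15/4 → seg 1, τ=3/4; S=-5+165/31·τ+129/31·τ²+-108/31·τ³=-17/124

  seg 0: a=4 b=-222/31 c=0 d=43/93
  seg 1: a=-5 b=165/31 c=129/31 d=-108/31
  seg 2: a=1 b=99/31 c=-195/31 d=65/31
S(15/4) = -17/124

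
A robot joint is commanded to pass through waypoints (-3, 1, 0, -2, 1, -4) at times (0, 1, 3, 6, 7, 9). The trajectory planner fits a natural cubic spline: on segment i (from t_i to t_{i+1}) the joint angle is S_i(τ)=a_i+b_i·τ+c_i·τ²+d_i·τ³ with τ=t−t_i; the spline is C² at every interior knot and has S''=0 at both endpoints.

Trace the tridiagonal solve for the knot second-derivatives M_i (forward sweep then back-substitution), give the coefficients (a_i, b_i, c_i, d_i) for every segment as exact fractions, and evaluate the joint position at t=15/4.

Δ: Δ0=4, Δ1=-1/2, Δ2=-2/3, Δ3=3, Δ4=-5/2
row 1: diag=6, rhs=-27; c'=1/3, d'=-9/2
row 2: denom=10−2·1/3=28/3; d'=(-1−2·-9/2)/(28/3)=6/7
row 3: denom=8−3·9/28=197/28; d'=(22−3·6/7)/(197/28)=544/197
row 4: denom=6−1·28/197=1154/197; d'=(-33−1·544/197)/(1154/197)=-7045/1154
back: M4=-7045/1154
back: M3=544/197−28/197·-7045/1154=2094/577
back: M2=6/7−9/28·2094/577=-357/1154
back: M1=-9/2−1/3·-357/1154=-2537/577
M: M0=0, M1=-2537/577, M2=-357/1154, M3=2094/577, M4=-7045/1154, M5=0
seg 0: a=-3, c=M0/2=0, d=(M1−M0)/(6·1)=-2537/3462, b=Δ0−h0·(2M0+M1)/6=16385/3462
seg 1: a=1, c=M1/2=-2537/1154, d=(M2−M1)/(6·2)=4717/13848, b=Δ1−h1·(2M1+M2)/6=4387/1731
seg 2: a=0, c=M2/2=-357/2308, d=(M3−M2)/(6·3)=505/2308, b=Δ2−h2·(2M2+M3)/6=-7519/3462
seg 3: a=-2, c=M3/2=1047/577, d=(M4−M3)/(6·1)=-11233/6924, b=Δ3−h3·(2M3+M4)/6=19441/6924
seg 4: a=1, c=M4/2=-7045/2308, d=(M5−M4)/(6·2)=7045/13848, b=Δ4−h4·(2M4+M5)/6=5435/3462
t_q=15/4 → seg 2, τ=3/4; S=0+-7519/3462·τ+-357/2308·τ²+505/2308·τ³=-239825/147712

  seg 0: a=-3 b=16385/3462 c=0 d=-2537/3462
  seg 1: a=1 b=4387/1731 c=-2537/1154 d=4717/13848
  seg 2: a=0 b=-7519/3462 c=-357/2308 d=505/2308
  seg 3: a=-2 b=19441/6924 c=1047/577 d=-11233/6924
  seg 4: a=1 b=5435/3462 c=-7045/2308 d=7045/13848
S(15/4) = -239825/147712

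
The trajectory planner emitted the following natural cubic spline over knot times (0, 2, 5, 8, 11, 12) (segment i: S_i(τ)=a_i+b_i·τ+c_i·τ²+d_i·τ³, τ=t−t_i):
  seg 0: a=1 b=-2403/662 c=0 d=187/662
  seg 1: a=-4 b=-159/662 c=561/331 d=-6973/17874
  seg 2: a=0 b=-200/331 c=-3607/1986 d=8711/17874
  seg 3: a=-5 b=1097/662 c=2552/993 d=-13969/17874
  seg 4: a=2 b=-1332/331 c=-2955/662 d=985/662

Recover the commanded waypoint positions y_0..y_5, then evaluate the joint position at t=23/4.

y_0=1 y_1=-4 y_2=0 y_3=-5 y_4=2 y_5=-5
S(23/4) = -53773/42368

y_0 = S_0(0) = a_0 = 1
y_1 = S_1(0) = a_1 = -4
y_2 = S_2(0) = a_2 = 0
y_3 = S_3(0) = a_3 = -5
y_4 = S_4(0) = a_4 = 2
y_5 = S_4(1) = -5
t_q=23/4 is in segment 2 (τ=3/4); S_2(τ)=-53773/42368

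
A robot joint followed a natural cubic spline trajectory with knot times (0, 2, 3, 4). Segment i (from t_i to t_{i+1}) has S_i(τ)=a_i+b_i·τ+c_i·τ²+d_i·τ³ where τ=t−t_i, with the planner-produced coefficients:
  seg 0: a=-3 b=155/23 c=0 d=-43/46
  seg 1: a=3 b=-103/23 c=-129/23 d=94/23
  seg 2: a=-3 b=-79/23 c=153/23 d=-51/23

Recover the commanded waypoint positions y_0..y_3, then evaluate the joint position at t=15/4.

y_0=-3 y_1=3 y_2=-3 y_3=-2
S(15/4) = -4077/1472

y_0 = S_0(0) = a_0 = -3
y_1 = S_1(0) = a_1 = 3
y_2 = S_2(0) = a_2 = -3
y_3 = S_2(1) = -2
t_q=15/4 is in segment 2 (τ=3/4); S_2(τ)=-4077/1472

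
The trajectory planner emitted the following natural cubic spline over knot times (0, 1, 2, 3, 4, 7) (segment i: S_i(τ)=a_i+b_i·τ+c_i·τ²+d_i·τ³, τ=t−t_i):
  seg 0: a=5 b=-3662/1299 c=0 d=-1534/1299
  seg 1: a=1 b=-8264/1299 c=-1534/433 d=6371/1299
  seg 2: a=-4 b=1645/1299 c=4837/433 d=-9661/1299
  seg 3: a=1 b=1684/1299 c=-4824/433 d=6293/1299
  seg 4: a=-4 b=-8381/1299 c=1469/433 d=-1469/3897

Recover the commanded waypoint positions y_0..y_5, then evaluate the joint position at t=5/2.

y_0 = S_0(0) = a_0 = 5
y_1 = S_1(0) = a_1 = 1
y_2 = S_2(0) = a_2 = -4
y_3 = S_3(0) = a_3 = 1
y_4 = S_4(0) = a_4 = -4
y_5 = S_4(3) = -3
t_q=5/2 is in segment 2 (τ=1/2); S_2(τ)=-5209/3464

y_0=5 y_1=1 y_2=-4 y_3=1 y_4=-4 y_5=-3
S(5/2) = -5209/3464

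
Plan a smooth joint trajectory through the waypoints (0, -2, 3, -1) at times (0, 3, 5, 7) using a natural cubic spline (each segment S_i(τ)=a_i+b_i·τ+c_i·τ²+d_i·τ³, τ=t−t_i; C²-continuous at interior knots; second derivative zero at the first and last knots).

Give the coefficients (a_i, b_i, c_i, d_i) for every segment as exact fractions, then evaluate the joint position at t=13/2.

Δ: Δ0=-2/3, Δ1=5/2, Δ2=-2
row 1: diag=10, rhs=19; c'=1/5, d'=19/10
row 2: denom=8−2·1/5=38/5; d'=(-27−2·19/10)/(38/5)=-77/19
back: M2=-77/19
back: M1=19/10−1/5·-77/19=103/38
M: M0=0, M1=103/38, M2=-77/19, M3=0
seg 0: a=0, c=M0/2=0, d=(M1−M0)/(6·3)=103/684, b=Δ0−h0·(2M0+M1)/6=-461/228
seg 1: a=-2, c=M1/2=103/76, d=(M2−M1)/(6·2)=-257/456, b=Δ1−h1·(2M1+M2)/6=233/114
seg 2: a=3, c=M2/2=-77/38, d=(M3−M2)/(6·2)=77/228, b=Δ2−h2·(2M2+M3)/6=40/57
t_q=13/2 → seg 2, τ=3/2; S=3+40/57·τ+-77/38·τ²+77/228·τ³=385/608

  seg 0: a=0 b=-461/228 c=0 d=103/684
  seg 1: a=-2 b=233/114 c=103/76 d=-257/456
  seg 2: a=3 b=40/57 c=-77/38 d=77/228
S(13/2) = 385/608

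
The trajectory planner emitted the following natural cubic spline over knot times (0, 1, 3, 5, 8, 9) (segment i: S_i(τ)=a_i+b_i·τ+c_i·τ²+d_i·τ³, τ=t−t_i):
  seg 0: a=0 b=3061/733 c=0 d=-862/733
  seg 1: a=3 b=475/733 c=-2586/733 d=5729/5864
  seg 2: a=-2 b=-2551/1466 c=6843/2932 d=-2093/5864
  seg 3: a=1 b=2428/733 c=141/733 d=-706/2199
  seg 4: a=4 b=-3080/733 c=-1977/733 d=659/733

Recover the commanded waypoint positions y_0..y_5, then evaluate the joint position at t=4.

y_0=0 y_1=3 y_2=-2 y_3=1 y_4=4 y_5=-2
S(4) = -10339/5864

y_0 = S_0(0) = a_0 = 0
y_1 = S_1(0) = a_1 = 3
y_2 = S_2(0) = a_2 = -2
y_3 = S_3(0) = a_3 = 1
y_4 = S_4(0) = a_4 = 4
y_5 = S_4(1) = -2
t_q=4 is in segment 2 (τ=1); S_2(τ)=-10339/5864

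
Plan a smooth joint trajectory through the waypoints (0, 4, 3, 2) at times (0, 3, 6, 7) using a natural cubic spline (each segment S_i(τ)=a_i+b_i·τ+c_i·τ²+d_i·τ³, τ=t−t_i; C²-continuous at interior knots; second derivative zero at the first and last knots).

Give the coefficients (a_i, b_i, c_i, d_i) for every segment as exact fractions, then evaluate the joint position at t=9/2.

Δ: Δ0=4/3, Δ1=-1/3, Δ2=-1
row 1: diag=12, rhs=-10; c'=1/4, d'=-5/6
row 2: denom=8−3·1/4=29/4; d'=(-4−3·-5/6)/(29/4)=-6/29
back: M2=-6/29
back: M1=-5/6−1/4·-6/29=-68/87
M: M0=0, M1=-68/87, M2=-6/29, M3=0
seg 0: a=0, c=M0/2=0, d=(M1−M0)/(6·3)=-34/783, b=Δ0−h0·(2M0+M1)/6=50/29
seg 1: a=4, c=M1/2=-34/87, d=(M2−M1)/(6·3)=25/783, b=Δ1−h1·(2M1+M2)/6=16/29
seg 2: a=3, c=M2/2=-3/29, d=(M3−M2)/(6·1)=1/29, b=Δ2−h2·(2M2+M3)/6=-27/29
t_q=9/2 → seg 1, τ=3/2; S=4+16/29·τ+-34/87·τ²+25/783·τ³=941/232

  seg 0: a=0 b=50/29 c=0 d=-34/783
  seg 1: a=4 b=16/29 c=-34/87 d=25/783
  seg 2: a=3 b=-27/29 c=-3/29 d=1/29
S(9/2) = 941/232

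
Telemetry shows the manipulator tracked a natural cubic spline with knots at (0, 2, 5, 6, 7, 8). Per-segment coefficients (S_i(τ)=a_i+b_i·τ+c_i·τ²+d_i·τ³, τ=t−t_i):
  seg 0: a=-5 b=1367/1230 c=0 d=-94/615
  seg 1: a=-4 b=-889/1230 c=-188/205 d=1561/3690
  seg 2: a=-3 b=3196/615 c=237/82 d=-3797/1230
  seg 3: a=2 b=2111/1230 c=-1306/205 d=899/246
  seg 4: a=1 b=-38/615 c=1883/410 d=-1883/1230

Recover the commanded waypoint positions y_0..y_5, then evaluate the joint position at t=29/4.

y_0 = S_0(0) = a_0 = -5
y_1 = S_1(0) = a_1 = -4
y_2 = S_2(0) = a_2 = -3
y_3 = S_3(0) = a_3 = 2
y_4 = S_4(0) = a_4 = 1
y_5 = S_4(1) = 4
t_q=29/4 is in segment 4 (τ=1/4); S_4(τ)=32739/26240

y_0=-5 y_1=-4 y_2=-3 y_3=2 y_4=1 y_5=4
S(29/4) = 32739/26240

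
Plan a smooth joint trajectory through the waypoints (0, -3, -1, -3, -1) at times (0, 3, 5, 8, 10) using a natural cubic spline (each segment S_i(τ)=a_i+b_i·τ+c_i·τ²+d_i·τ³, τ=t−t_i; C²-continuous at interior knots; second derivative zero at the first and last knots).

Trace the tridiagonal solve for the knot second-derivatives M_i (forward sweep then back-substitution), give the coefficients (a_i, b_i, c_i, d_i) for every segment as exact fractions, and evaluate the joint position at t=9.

  seg 0: a=0 b=-773/435 c=0 d=338/3915
  seg 1: a=-3 b=241/435 c=338/435 d=-241/870
  seg 2: a=-1 b=49/145 c=-77/87 d=718/3915
  seg 3: a=-3 b=-3/145 c=111/145 d=-37/290
S(9) = -691/290

Δ: Δ0=-1, Δ1=1, Δ2=-2/3, Δ3=1
row 1: diag=10, rhs=12; c'=1/5, d'=6/5
row 2: denom=10−2·1/5=48/5; d'=(-10−2·6/5)/(48/5)=-31/24
row 3: denom=10−3·5/16=145/16; d'=(10−3·-31/24)/(145/16)=222/145
back: M3=222/145
back: M2=-31/24−5/16·222/145=-154/87
back: M1=6/5−1/5·-154/87=676/435
M: M0=0, M1=676/435, M2=-154/87, M3=222/145, M4=0
seg 0: a=0, c=M0/2=0, d=(M1−M0)/(6·3)=338/3915, b=Δ0−h0·(2M0+M1)/6=-773/435
seg 1: a=-3, c=M1/2=338/435, d=(M2−M1)/(6·2)=-241/870, b=Δ1−h1·(2M1+M2)/6=241/435
seg 2: a=-1, c=M2/2=-77/87, d=(M3−M2)/(6·3)=718/3915, b=Δ2−h2·(2M2+M3)/6=49/145
seg 3: a=-3, c=M3/2=111/145, d=(M4−M3)/(6·2)=-37/290, b=Δ3−h3·(2M3+M4)/6=-3/145
t_q=9 → seg 3, τ=1; S=-3+-3/145·τ+111/145·τ²+-37/290·τ³=-691/290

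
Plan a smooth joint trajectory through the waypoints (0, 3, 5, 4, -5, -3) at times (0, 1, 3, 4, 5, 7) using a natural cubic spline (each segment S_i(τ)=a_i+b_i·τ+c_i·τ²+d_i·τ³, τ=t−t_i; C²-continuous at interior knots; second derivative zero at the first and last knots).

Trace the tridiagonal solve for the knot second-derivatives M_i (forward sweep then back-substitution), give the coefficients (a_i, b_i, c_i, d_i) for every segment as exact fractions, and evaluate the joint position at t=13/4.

  seg 0: a=0 b=597/175 c=0 d=-72/175
  seg 1: a=3 b=381/175 c=-216/175 d=113/350
  seg 2: a=5 b=39/35 c=123/175 d=-493/175
  seg 3: a=4 b=-1038/175 c=-1356/175 d=117/25
  seg 4: a=-5 b=-1293/175 c=1101/175 d=-367/350
S(13/4) = 59119/11200

Δ: Δ0=3, Δ1=1, Δ2=-1, Δ3=-9, Δ4=1
row 1: diag=6, rhs=-12; c'=1/3, d'=-2
row 2: denom=6−2·1/3=16/3; d'=(-12−2·-2)/(16/3)=-3/2
row 3: denom=4−1·3/16=61/16; d'=(-48−1·-3/2)/(61/16)=-744/61
row 4: denom=6−1·16/61=350/61; d'=(60−1·-744/61)/(350/61)=2202/175
back: M4=2202/175
back: M3=-744/61−16/61·2202/175=-2712/175
back: M2=-3/2−3/16·-2712/175=246/175
back: M1=-2−1/3·246/175=-432/175
M: M0=0, M1=-432/175, M2=246/175, M3=-2712/175, M4=2202/175, M5=0
seg 0: a=0, c=M0/2=0, d=(M1−M0)/(6·1)=-72/175, b=Δ0−h0·(2M0+M1)/6=597/175
seg 1: a=3, c=M1/2=-216/175, d=(M2−M1)/(6·2)=113/350, b=Δ1−h1·(2M1+M2)/6=381/175
seg 2: a=5, c=M2/2=123/175, d=(M3−M2)/(6·1)=-493/175, b=Δ2−h2·(2M2+M3)/6=39/35
seg 3: a=4, c=M3/2=-1356/175, d=(M4−M3)/(6·1)=117/25, b=Δ3−h3·(2M3+M4)/6=-1038/175
seg 4: a=-5, c=M4/2=1101/175, d=(M5−M4)/(6·2)=-367/350, b=Δ4−h4·(2M4+M5)/6=-1293/175
t_q=13/4 → seg 2, τ=1/4; S=5+39/35·τ+123/175·τ²+-493/175·τ³=59119/11200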